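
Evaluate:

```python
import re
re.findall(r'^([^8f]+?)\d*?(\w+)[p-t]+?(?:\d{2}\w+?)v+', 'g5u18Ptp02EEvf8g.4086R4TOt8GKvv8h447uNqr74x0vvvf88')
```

Pattern: anchored at the start of the string; then one or more of any character except [8f] (lazy) (captured); then zero or more of a digit (lazy); then one or more of a word character (captured); then one or more of a character in [p-t] (lazy); then exactly 2 of a digit, then one or more of a word character (lazy) (non-capturing group); then one or more of a literal 'v'.
A non-greedy quantifier consumes as few characters as it can — just enough that the remainder of the pattern still matches from where it stops; whatever follows it matches normally.
Walking the string: at [0:13] match 'g5u18Ptp02EEv', groups = ('g', '5u18Pt').
With 2 capturing groups, `findall` returns a 2-tuple per match.

[('g', '5u18Pt')]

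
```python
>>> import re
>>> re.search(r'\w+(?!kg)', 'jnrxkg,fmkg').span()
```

Because the assertion is negative and zero-width, positions next to the forbidden text are skipped.
`re.search` scans for the first position where the pattern succeeds.
The match spans [0:6] → 'jnrxkg'.

(0, 6)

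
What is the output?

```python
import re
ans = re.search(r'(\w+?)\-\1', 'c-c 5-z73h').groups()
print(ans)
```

('c',)

The match spans [0:3] → 'c-c'.
Captured: group 1 = 'c'.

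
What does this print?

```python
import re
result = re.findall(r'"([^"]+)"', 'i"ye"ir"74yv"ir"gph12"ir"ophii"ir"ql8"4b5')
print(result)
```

['ye', '74yv', 'gph12', 'ophii', 'ql8']

One capturing group, so `findall` returns just the captured substring from each match — 5 in all.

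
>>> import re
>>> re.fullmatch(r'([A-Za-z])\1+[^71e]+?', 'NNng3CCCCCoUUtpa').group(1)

'N'

After group 1 captures some text, `\1` only succeeds where that same text appears again.
`re.fullmatch` requires the pattern to consume the entire string.
The match spans [0:16] → 'NNng3CCCCCoUUtpa'.
Captured: group 1 = 'N'.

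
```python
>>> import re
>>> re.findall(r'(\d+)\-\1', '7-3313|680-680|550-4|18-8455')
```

A backreference is literal: `\1` must see the identical characters the first group matched.
Matches: at [7:14] match '680-680', group 1 = '680'; at [22:25] match '8-8', group 1 = '8'.
`findall` collects group 1 from each match (2 total).

['680', '8']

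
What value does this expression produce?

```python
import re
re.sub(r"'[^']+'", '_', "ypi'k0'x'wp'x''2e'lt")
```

Every occurrence is swapped for '_'.

"ypi_x_x'_lt"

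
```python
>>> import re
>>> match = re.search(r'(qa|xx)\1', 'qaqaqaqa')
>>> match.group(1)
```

'qa'

A backreference is literal: `\1` must see the identical characters the first group matched.
`re.search` tries every starting position until one works.
The match spans [0:4] → 'qaqa'.
Captured: group 1 = 'qa'.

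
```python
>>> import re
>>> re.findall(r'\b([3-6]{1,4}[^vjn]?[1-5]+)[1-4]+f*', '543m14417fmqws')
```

`findall` collects group 1 from the one match (1 total).

['543m144']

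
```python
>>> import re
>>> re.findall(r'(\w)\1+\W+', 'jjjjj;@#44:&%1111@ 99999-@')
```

['j', '4', '1', '9']

The backreference `\1` re-matches whatever the first group consumed, character for character.
Walking the string: at [0:8] match 'jjjjj;@#', group 1 = 'j'; at [8:13] match '44:&%', group 1 = '4'; at [13:19] match '1111@ ', group 1 = '1'; at [19:26] match '99999-@', group 1 = '9'.
One capturing group, so `findall` returns just the captured substring from each match — 4 in all.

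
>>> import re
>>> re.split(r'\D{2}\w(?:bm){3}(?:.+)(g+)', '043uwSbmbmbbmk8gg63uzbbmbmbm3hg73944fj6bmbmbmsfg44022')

Pattern: exactly 2 of a non-digit, then a word character, then the literal 'bm' repeated 3 times; then one or more of any character (non-capturing group); then one or more of a literal 'g' (captured).
Matches to split on: at [19:48] → 'uzbbmbmbm3hg73944fj6bmbmbmsfg'.
`re.split` interleaves the captured-group text with the surrounding fragments.

['043uwSbmbmbbmk8gg63', 'g', '44022']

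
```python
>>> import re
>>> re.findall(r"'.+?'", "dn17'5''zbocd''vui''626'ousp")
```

["'5'", "'zbocd'", "'vui'", "'626'"]

A non-greedy quantifier consumes as few characters as it can — just enough that the remainder of the pattern still matches from where it stops; whatever follows it matches normally.
With no groups in the pattern, `findall` gives back each whole match — 4 here.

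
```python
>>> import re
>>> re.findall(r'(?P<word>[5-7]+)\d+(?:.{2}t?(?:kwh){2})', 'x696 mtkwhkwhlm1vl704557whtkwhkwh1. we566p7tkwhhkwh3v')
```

['6', '7']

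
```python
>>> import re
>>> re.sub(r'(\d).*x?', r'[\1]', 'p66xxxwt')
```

The pattern matches a digit (captured); then zero or more of any character, then optionally the literal 'x'.
The replacement refers to a captured group, so each match is rewritten using its own captured text.

'p[6]'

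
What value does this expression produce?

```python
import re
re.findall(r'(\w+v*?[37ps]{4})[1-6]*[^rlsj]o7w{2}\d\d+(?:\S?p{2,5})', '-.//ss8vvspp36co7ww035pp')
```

The pattern matches one or more of a word character, then zero or more of the literal 'v' (lazy), then exactly 4 of one of [37ps] (captured); then zero or more of a character in [1-6], then any character except [rlsj], then the literal 'o7'; then exactly 2 of a literal 'w', then a digit, then one or more of a digit; then optionally a non-whitespace character, then 2 to 5 of a literal 'p' (non-capturing group).
Matches: at [4:24] match 'ss8vvspp36co7ww035pp', group 1 = 'ss8vvspp3'.
With a single group, `findall` returns only what that group captured — 1 item.

['ss8vvspp3']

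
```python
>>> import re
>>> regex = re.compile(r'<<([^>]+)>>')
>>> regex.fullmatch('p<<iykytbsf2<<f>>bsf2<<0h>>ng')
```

None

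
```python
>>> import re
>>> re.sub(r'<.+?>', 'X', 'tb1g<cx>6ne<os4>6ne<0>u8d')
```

Lazy quantifiers expand one character at a time until the remainder of the pattern can match.
Matches: at [4:8] → '<cx>'; at [11:16] → '<os4>'; at [19:22] → '<0>'.
Each match is replaced by 'X'.

'tb1gX6neX6neXu8d'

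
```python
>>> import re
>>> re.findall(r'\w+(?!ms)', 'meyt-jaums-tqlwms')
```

['meyt', 'jaums', 'tqlwms']

Because the assertion is negative and zero-width, positions next to the forbidden text are skipped.
Matches: at [0:4] → 'meyt'; at [5:10] → 'jaums'; at [11:17] → 'tqlwms'.
No capturing groups, so `findall` returns the 3 full match strings.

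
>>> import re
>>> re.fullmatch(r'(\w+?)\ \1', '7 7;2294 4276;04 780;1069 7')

None

`re.fullmatch` is like wrapping the pattern in `^…$` (in single-line mode).
Here the pattern can't cover the whole string, so the call returns None.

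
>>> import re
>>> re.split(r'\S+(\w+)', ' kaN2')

[' ', '2', '']

`re.split` interleaves the captured-group text with the surrounding fragments.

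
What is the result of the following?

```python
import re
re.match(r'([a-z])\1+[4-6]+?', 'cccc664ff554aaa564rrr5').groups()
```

('c',)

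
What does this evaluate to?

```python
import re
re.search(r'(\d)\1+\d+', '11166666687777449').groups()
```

('1',)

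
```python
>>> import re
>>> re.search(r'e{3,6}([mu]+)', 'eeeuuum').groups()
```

The pattern matches 3 to 6 of a literal 'e'; then one or more of one of [mu] (captured).
Unlike `match`, `search` isn't anchored — it looks for the pattern anywhere in the string.
The match spans [0:7] → 'eeeuuum'.
Captured: group 1 = 'uuum'.

('uuum',)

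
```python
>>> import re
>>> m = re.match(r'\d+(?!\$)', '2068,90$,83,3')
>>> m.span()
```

The negative lookahead/lookbehind blocks any match where the forbidden context is present.
`re.match` won't scan ahead — the pattern has to work from the very first character.
The match spans [0:4] → '2068'.

(0, 4)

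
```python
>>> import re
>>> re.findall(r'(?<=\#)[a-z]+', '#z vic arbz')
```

The positive lookaround only admits positions where the adjacent text matches; those characters stay outside the span.
Matches: at [1:2] → 'z'.
Since nothing is captured, `findall` lists the 1 matched substring directly.

['z']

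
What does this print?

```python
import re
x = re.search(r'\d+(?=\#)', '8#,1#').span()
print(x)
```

Lookahead/lookbehind check context without consuming it, so the matched span excludes the asserted characters.
Unlike `match`, `search` isn't anchored — it looks for the pattern anywhere in the string.
The match spans [0:1] → '8'.

(0, 1)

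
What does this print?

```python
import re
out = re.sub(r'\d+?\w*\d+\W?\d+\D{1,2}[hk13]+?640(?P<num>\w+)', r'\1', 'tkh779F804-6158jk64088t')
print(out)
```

The replacement refers to a captured group, so each match is rewritten using its own captured text.

tkh88t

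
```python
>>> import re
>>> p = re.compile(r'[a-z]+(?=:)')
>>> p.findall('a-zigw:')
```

['zigw']

The lookaround is zero-width — it requires the adjacent text to match without consuming it, so the asserted text isn't part of the match.
Matches: at [2:6] → 'zigw'.
Since nothing is captured, `findall` lists the 1 matched substring directly.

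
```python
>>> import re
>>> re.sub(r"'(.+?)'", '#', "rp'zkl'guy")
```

'rp#guy'

Matches: at [2:7] → "'zkl'".
Each match is replaced by '#'.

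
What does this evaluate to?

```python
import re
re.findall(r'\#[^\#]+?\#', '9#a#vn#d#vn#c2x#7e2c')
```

['#a#', '#d#', '#c2x#']

Matches: at [1:4] → '#a#'; at [6:9] → '#d#'; at [11:16] → '#c2x#'.
With no groups in the pattern, `findall` gives back each whole match — 3 here.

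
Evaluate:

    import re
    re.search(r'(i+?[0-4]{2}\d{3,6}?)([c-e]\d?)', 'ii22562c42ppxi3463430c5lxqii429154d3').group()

'ii22562c4'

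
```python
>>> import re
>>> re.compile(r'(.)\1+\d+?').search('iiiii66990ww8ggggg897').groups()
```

('i',)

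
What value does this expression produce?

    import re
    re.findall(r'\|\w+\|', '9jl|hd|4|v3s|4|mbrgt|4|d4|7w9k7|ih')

Scanning left to right: at [3:7] → '|hd|'; at [8:13] → '|v3s|'; at [14:21] → '|mbrgt|'; at [22:26] → '|d4|'.
No capturing groups, so `findall` returns the 4 full match strings.

['|hd|', '|v3s|', '|mbrgt|', '|d4|']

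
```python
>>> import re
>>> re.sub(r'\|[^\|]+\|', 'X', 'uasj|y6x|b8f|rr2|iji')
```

Matches: at [4:9] → '|y6x|'; at [12:17] → '|rr2|'.
`sub` substitutes 'X' at each match site.

'uasjXb8fXiji'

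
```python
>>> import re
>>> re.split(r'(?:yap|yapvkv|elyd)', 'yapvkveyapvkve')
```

['', 'vkve', 'vkve']

Branches in `(...|...)` are attempted left-to-right; the first branch that allows the whole pattern to succeed is taken.
Matches to split on: at [0:3] → 'yap'; at [7:10] → 'yap'.
Splitting on the pattern gives 3 pieces.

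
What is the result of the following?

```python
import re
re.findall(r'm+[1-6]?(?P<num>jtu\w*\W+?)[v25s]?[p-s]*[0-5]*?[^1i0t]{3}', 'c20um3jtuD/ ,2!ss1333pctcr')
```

The pattern matches one or more of a literal 'm', then optionally a character in [1-6]; then the literal 'jtu', then zero or more of a word character, then one or more of a non-word character (lazy) (captured as 'num'); then optionally one of [v25s]; then zero or more of a character in [p-s], then zero or more of a character in [0-5] (lazy), then exactly 3 of any character except [1i0t].
`findall` collects group 1 from the one match (1 total).

['jtuD/']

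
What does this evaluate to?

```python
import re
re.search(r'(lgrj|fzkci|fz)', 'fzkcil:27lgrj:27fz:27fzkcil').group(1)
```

The match spans [0:5] → 'fzkci'.
Captured: group 1 = 'fzkci'.

'fzkci'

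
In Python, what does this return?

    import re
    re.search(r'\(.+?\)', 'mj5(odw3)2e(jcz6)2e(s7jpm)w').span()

A non-greedy quantifier consumes as few characters as it can — just enough that the remainder of the pattern still matches from where it stops; whatever follows it matches normally.
`re.search` scans for the first position where the pattern succeeds.
The match spans [3:9] → '(odw3)'.

(3, 9)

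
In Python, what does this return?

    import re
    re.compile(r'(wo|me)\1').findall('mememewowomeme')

`\1` has to match the exact text group 1 already captured.
Matches: at [0:4] match 'meme', group 1 = 'me'; at [6:10] match 'wowo', group 1 = 'wo'; at [10:14] match 'meme', group 1 = 'me'.
With a single group, `findall` returns only what that group captured — 3 items.

['me', 'wo', 'me']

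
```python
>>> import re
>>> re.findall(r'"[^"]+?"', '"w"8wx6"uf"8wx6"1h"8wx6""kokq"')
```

['"w"', '"uf"', '"1h"', '"kokq"']

Scanning left to right: at [0:3] → '"w"'; at [7:11] → '"uf"'; at [15:19] → '"1h"'; at [24:30] → '"kokq"'.
Since nothing is captured, `findall` lists the 4 matched substrings directly.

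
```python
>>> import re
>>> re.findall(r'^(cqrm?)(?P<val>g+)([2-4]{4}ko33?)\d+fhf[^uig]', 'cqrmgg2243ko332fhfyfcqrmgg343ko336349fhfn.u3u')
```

Pattern: anchored at the start of the string; then the literal 'cqr', then optionally the literal 'm' (captured); then one or more of a literal 'g' (captured as 'val'); then exactly 4 of a character in [2-4], then the literal 'ko3', then optionally a literal '3' (captured); then one or more of a digit, then the literal 'fhf', then any character except [uig].
`findall` packs the 3 group values into a tuple for every match.

[('cqrm', 'gg', '2243ko33')]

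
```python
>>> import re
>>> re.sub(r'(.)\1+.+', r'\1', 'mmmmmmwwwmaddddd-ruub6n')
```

'm'

The backreference `\1` re-matches whatever the first group consumed, character for character.
Matches: at [0:23] → 'mmmmmmwwwmaddddd-ruub6n'.
Each match is replaced using the text its own group 1 captured.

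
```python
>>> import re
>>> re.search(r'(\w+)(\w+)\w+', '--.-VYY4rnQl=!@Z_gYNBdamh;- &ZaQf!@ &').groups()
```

('VYY4rn', 'Q')

The match spans [4:12] → 'VYY4rnQl'.
Captured: group 1 = 'VYY4rn', group 2 = 'Q'.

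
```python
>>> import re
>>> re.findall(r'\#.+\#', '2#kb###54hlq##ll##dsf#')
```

['#kb###54hlq##ll##dsf#']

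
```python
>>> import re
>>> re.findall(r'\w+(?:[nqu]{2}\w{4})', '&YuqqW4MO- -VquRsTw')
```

['YuqqW4MO', 'VquRsTw']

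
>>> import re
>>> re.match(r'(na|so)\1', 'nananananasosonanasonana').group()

After group 1 captures some text, `\1` only succeeds where that same text appears again.
`re.match` only tries the pattern at the start of the string.
The match spans [0:4] → 'nana'.
Captured: group 1 = 'na'.

'nana'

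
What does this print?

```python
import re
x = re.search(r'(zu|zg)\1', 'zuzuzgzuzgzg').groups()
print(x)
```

`\1` has to match the exact text group 1 already captured.
`search` walks the string left to right and returns the first match it finds.
The match spans [0:4] → 'zuzu'.
Captured: group 1 = 'zu'.

('zu',)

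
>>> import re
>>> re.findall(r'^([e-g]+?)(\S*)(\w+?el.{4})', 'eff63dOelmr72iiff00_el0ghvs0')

[('e', 'ff63dOelmr72iiff00', '_el0ghv')]

The pattern matches anchored at the start of the string; then one or more of a character in [e-g] (lazy) (captured); then zero or more of a non-whitespace character (captured); then one or more of a word character (lazy), then the literal 'el', then exactly 4 of any character (captured).
The `?` after the quantifier makes it lazy — it takes as little as possible before letting the rest of the pattern try.
Matches: at [0:26] match 'eff63dOelmr72iiff00_el0ghv', groups = ('e', 'ff63dOelmr72iiff00', '_el0ghv').
Multiple groups make `findall` return tuples — one 3-tuple for the one match.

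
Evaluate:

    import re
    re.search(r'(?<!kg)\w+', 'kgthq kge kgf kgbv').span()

(0, 5)

Because the assertion is negative and zero-width, positions next to the forbidden text are skipped.
The match spans [0:5] → 'kgthq'.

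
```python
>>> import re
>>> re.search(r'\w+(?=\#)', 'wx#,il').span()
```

(0, 2)

The `(?=…)`/`(?<=…)` assertion just peeks at neighbouring text; it doesn't advance the match position.
The match spans [0:2] → 'wx'.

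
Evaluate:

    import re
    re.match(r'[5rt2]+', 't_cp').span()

(0, 1)

The pattern matches one or more of one of [5rt2].
`match` is anchored at position 0; if the pattern doesn't fit there, it returns None.
The match spans [0:1] → 't'.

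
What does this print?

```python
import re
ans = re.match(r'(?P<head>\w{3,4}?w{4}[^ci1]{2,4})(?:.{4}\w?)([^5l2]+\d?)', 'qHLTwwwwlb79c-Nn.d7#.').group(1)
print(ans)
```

qHLTwwwwlb79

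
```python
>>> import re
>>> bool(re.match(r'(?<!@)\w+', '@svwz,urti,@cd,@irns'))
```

`match` is anchored at position 0; if the pattern doesn't fit there, it returns None.
Here the string doesn't start with a match, so the call returns None, and `bool(None)` is False.

False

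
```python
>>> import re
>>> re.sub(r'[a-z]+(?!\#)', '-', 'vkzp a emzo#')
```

'- - -o#'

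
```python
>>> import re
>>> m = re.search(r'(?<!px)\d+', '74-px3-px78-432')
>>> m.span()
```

The negative lookaround is zero-width — it rules out positions where the adjacent text would match, without consuming anything.
The match spans [0:2] → '74'.

(0, 2)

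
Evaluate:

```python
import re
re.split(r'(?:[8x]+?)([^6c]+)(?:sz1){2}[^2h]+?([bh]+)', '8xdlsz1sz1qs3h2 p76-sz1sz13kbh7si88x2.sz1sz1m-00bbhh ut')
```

['', 'xdl', 'h', '2 p76-sz1sz13kbh7si', '8x2.', 'bbhh', ' ut']

The group in the pattern means `split` returns the separators' captures alongside the pieces.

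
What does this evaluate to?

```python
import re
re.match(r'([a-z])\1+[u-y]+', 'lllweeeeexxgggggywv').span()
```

`re.match` only tries the pattern at the start of the string.
The match spans [0:4] → 'lllw'.

(0, 4)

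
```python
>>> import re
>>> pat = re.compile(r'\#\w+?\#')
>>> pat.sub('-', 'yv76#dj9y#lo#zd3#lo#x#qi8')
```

'yv76-lo-lo-qi8'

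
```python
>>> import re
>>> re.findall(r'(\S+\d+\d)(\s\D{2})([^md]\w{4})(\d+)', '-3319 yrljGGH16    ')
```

This matches one or more of a non-whitespace character, then one or more of a digit, then a digit (captured); then whitespace, then exactly 2 of a non-digit (captured); then any character except [md], then exactly 4 of a word character (captured); then one or more of a digit (captured).
Matches: at [0:15] match '-3319 yrljGGH16', groups = ('-3319', ' yr', 'ljGGH', '16').
`findall` packs the 4 group values into a tuple for every match.

[('-3319', ' yr', 'ljGGH', '16')]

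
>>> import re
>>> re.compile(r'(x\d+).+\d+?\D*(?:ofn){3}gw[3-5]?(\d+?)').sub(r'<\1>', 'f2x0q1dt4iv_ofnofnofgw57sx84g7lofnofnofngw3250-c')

'f2<x0>50-c'

The pattern matches the literal 'x', then one or more of a digit (captured); then one or more of any character, then one or more of a digit (lazy), then zero or more of a non-digit; then the literal 'ofn' repeated 3 times, then the literal 'gw', then optionally a character in [3-5]; then one or more of a digit (lazy) (captured).
Matches: at [2:44] → 'x0q1dt4iv_ofnofnofgw57sx84g7lofnofnofngw32'.
Each match is replaced using the text its own group 1 captured.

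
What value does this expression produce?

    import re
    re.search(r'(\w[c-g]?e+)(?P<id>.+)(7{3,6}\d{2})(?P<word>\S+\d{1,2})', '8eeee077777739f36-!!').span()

(0, 17)

The pattern matches a word character, then optionally a character in [c-g], then one or more of the literal 'e' (captured); then one or more of any character (captured as 'id'); then 3 to 6 of a literal '7', then exactly 2 of a digit (captured); then one or more of a non-whitespace character, then 1 to 2 of a digit (captured as 'word').
Unlike `match`, `search` isn't anchored — it looks for the pattern anywhere in the string.
The match spans [0:17] → '8eeee077777739f36'.
Captured: group 1 = '8eeee', group 2 = '0777', group 3 = '77739', group 4 = 'f36'.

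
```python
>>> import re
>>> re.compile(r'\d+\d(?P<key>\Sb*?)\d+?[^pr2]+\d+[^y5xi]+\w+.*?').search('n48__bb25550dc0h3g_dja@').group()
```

The pattern matches one or more of a digit, then a digit; then a non-whitespace character, then zero or more of a literal 'b' (lazy) (captured as 'key'); then one or more of a digit (lazy), then one or more of any character except [pr2], then one or more of a digit; then one or more of any character except [y5xi], then one or more of a word character; then zero or more of any character (lazy).
The match spans [7:22] → '25550dc0h3g_dja'.

'25550dc0h3g_dja'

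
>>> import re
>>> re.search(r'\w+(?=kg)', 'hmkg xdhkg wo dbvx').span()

(0, 2)

The positive lookaround only admits positions where the adjacent text matches; those characters stay outside the span.
The match spans [0:2] → 'hm'.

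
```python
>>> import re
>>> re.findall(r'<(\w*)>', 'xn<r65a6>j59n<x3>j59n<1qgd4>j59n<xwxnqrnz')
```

Scanning left to right: at [2:9] match '<r65a6>', group 1 = 'r65a6'; at [13:17] match '<x3>', group 1 = 'x3'; at [21:28] match '<1qgd4>', group 1 = '1qgd4'.
With a single group, `findall` returns only what that group captured — 3 items.

['r65a6', 'x3', '1qgd4']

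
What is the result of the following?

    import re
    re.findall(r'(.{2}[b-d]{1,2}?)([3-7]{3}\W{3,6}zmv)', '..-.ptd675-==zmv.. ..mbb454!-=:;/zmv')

[('ptd', '675-==zmv'), ('.mbb', '454!-=:;/zmv')]

Pattern: exactly 2 of any character, then 1 to 2 of a character in [b-d] (lazy) (captured); then exactly 3 of a character in [3-7], then 3 to 6 of a non-word character, then the literal 'zmv' (captured).
Scanning left to right: at [4:16] match 'ptd675-==zmv', groups = ('ptd', '675-==zmv'); at [20:36] match '.mbb454!-=:;/zmv', groups = ('.mbb', '454!-=:;/zmv').
With 2 capturing groups, `findall` returns a 2-tuple per match.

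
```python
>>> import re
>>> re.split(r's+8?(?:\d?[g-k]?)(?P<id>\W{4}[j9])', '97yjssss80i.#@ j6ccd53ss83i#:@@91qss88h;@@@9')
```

['97yj', '.#@ j', '6ccd53', '#:@@9', '1q', ';@@@9', '']

The pattern matches one or more of a literal 's', then optionally a literal '8'; then optionally a digit, then optionally a character in [g-k] (non-capturing group); then exactly 4 of a non-word character, then one of [j9] (captured as 'id').
Matches to split on: at [4:16] → 'ssss80i.#@ j'; at [22:32] → 'ss83i#:@@9'; at [34:44] → 'ss88h;@@@9'.
`re.split` interleaves the captured-group text with the surrounding fragments.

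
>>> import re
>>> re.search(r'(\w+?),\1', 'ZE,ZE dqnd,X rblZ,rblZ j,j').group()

`\1` is not a pattern — it's the concrete string captured by group 1, re-applied verbatim.
The match spans [0:5] → 'ZE,ZE'.

'ZE,ZE'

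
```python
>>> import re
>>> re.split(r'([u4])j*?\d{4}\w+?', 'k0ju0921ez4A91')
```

The `?` after the quantifier makes it lazy — it takes as little as possible before letting the rest of the pattern try.
With a capturing group present, the delimiter's captured portion is kept in the result list.

['k0j', 'u', 'z4A91']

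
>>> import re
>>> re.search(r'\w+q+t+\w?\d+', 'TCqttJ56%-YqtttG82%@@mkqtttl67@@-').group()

'TCqttJ56'

The match spans [0:8] → 'TCqttJ56'.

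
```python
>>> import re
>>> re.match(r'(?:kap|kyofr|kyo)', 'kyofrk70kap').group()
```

'kyofr'

The regex engine tests alternatives in the order written; an earlier branch that matches wins even if a later one would match more.
With `match`, the pattern is implicitly anchored at the beginning.
The match spans [0:5] → 'kyofr'.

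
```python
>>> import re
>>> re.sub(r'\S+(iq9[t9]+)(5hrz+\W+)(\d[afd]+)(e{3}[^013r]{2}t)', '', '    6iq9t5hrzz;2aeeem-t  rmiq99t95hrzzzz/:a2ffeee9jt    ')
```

'      rmiq99t95hrzzzz/:a2ffeee9jt    '

The pattern matches one or more of a non-whitespace character; then the literal 'iq9', then one or more of one of [t9] (captured); then the literal '5hr', then one or more of the literal 'z', then one or more of a non-word character (captured); then a digit, then one or more of one of [afd] (captured); then exactly 3 of a literal 'e', then exactly 2 of any character except [013r], then the literal 't' (captured).
Matches: at [4:23] → '6iq9t5hrzz;2aeeem-t'.
Each match is replaced by ''.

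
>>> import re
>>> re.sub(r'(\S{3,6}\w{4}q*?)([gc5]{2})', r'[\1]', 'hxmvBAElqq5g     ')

The pattern matches 3 to 6 of a non-whitespace character, then exactly 4 of a word character, then zero or more of a literal 'q' (lazy) (captured); then exactly 2 of one of [gc5] (captured).
Each match is replaced using the text its own group 1 captured.

'[hxmvBAElqq]     '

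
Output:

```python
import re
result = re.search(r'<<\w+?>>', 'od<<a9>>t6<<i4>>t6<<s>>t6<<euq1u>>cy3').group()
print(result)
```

<<a9>>

`re.search` scans for the first position where the pattern succeeds.
The match spans [2:8] → '<<a9>>'.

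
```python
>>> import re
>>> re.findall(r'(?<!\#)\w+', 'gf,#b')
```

The negative lookaround is zero-width — it rules out positions where the adjacent text would match, without consuming anything.
Scanning left to right: at [0:2] → 'gf'.
Since nothing is captured, `findall` lists the 1 matched substring directly.

['gf']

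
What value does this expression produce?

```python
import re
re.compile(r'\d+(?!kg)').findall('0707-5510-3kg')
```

['0707', '5510']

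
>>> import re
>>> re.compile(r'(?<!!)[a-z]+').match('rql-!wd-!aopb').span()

(0, 3)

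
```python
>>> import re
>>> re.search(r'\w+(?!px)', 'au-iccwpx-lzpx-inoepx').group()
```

'au'

`(?!…)`/`(?<!…)` only lets a position through if the neighbouring text does NOT match; no characters are consumed.
`search` walks the string left to right and returns the first match it finds.
The match spans [0:2] → 'au'.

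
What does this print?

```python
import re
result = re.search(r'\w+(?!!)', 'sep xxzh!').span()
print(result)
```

(0, 3)

The negative lookaround is zero-width — it rules out positions where the adjacent text would match, without consuming anything.
The match spans [0:3] → 'sep'.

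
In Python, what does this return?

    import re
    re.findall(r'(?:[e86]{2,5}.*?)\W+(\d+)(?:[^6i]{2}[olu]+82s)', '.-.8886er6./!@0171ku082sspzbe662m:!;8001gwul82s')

The pattern matches 2 to 5 of one of [e86], then zero or more of any character (lazy) (non-capturing group); then one or more of a non-word character; then one or more of a digit (captured); then exactly 2 of any character except [6i], then one or more of one of [olu], then the literal '82s' (non-capturing group).
Walking the string: at [3:47] match '8886er6./!@0171ku082sspzbe662m:!;8001gwul82s', group 1 = '8001'.
With a single group, `findall` returns only what that group captured — 1 item.

['8001']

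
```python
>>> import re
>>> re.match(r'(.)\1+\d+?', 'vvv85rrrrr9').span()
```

A backreference is literal: `\1` must see the identical characters the first group matched.
With `match`, the pattern is implicitly anchored at the beginning.
The match spans [0:4] → 'vvv8'.
Captured: group 1 = 'v'.

(0, 4)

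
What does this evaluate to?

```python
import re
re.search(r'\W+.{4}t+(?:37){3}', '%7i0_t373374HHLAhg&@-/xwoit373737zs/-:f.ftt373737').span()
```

(18, 33)

The match spans [18:33] → '&@-/xwoit373737'.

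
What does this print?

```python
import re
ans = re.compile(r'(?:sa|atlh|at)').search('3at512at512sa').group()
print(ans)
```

at

The match spans [1:3] → 'at'.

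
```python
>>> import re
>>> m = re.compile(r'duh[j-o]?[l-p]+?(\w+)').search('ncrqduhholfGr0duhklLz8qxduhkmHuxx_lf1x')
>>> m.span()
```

Pattern: the literal 'duh', then optionally a character in [j-o], then one or more of a character in [l-p] (lazy); then one or more of a word character (captured).
The match spans [14:38] → 'duhklLz8qxduhkmHuxx_lf1x'.

(14, 38)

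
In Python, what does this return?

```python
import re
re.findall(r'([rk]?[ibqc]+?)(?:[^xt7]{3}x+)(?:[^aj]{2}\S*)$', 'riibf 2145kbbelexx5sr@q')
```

One capturing group, so `findall` returns just the captured substring from the one match — 1 in all.

['kbb']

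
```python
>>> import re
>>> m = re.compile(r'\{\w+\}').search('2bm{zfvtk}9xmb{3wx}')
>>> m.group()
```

'{zfvtk}'

The match spans [3:10] → '{zfvtk}'.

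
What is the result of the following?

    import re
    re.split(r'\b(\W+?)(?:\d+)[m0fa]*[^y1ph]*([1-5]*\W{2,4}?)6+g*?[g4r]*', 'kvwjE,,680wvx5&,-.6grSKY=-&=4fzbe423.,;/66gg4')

['kvwjE', ',,', ';/', '']

The pattern matches a word boundary (`\b`, zero-width); then one or more of a non-word character (lazy) (captured); then one or more of a digit (non-capturing group); then zero or more of one of [m0fa], then zero or more of any character except [y1ph]; then zero or more of a character in [1-5], then 2 to 4 of a non-word character (lazy) (captured); then one or more of the literal '6', then zero or more of a literal 'g' (lazy), then zero or more of one of [g4r].
Matches to split on: at [5:45] → ',,680wvx5&,-.6grSKY=-&=4fzbe423.,;/66gg4'.
With a capturing group present, the delimiter's captured portion is kept in the result list.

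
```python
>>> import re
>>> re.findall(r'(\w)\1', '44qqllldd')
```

['4', 'q', 'l', 'd']

The backreference `\1` re-matches whatever the first group consumed, character for character.
Scanning left to right: at [0:2] match '44', group 1 = '4'; at [2:4] match 'qq', group 1 = 'q'; at [4:6] match 'll', group 1 = 'l'; at [7:9] match 'dd', group 1 = 'd'.
Because there's exactly one group, `findall` drops the full match and keeps group 1 from each hit.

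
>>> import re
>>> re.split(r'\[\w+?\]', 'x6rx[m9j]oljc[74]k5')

['x6rx', 'oljc', 'k5']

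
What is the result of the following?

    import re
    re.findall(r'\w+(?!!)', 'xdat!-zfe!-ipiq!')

['xda', 'zf', 'ipi']

`(?!…)`/`(?<!…)` only lets a position through if the neighbouring text does NOT match; no characters are consumed.
`findall` yields the raw match text (3 of them) because the pattern has no groups.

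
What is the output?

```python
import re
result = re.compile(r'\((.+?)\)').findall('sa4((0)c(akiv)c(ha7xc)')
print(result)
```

['(0', 'akiv', 'ha7xc']

A non-greedy quantifier consumes as few characters as it can — just enough that the remainder of the pattern still matches from where it stops; whatever follows it matches normally.
Walking the string: at [3:7] match '((0)', group 1 = '(0'; at [8:14] match '(akiv)', group 1 = 'akiv'; at [15:22] match '(ha7xc)', group 1 = 'ha7xc'.
With a single group, `findall` returns only what that group captured — 3 items.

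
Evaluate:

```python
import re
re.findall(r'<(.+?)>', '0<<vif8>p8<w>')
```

['<vif8', 'w']

A non-greedy quantifier consumes as few characters as it can — just enough that the remainder of the pattern still matches from where it stops; whatever follows it matches normally.
Scanning left to right: at [1:8] match '<<vif8>', group 1 = '<vif8'; at [10:13] match '<w>', group 1 = 'w'.
With a single group, `findall` returns only what that group captured — 2 items.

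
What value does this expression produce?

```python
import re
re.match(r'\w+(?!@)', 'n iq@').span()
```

(0, 1)

`re.match` won't scan ahead — the pattern has to work from the very first character.
The match spans [0:1] → 'n'.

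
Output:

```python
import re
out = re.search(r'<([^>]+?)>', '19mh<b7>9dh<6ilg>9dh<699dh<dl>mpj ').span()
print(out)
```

Unlike `match`, `search` isn't anchored — it looks for the pattern anywhere in the string.
The match spans [4:8] → '<b7>'.
Captured: group 1 = 'b7'.

(4, 8)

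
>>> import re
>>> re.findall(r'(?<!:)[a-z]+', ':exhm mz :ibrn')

`(?!…)`/`(?<!…)` only lets a position through if the neighbouring text does NOT match; no characters are consumed.
Walking the string: at [2:5] → 'xhm'; at [6:8] → 'mz'; at [11:14] → 'brn'.
`findall` yields the raw match text (3 of them) because the pattern has no groups.

['xhm', 'mz', 'brn']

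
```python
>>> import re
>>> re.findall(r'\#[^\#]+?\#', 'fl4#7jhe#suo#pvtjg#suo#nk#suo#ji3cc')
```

['#7jhe#', '#pvtjg#', '#nk#']

Matches: at [3:9] → '#7jhe#'; at [12:19] → '#pvtjg#'; at [22:26] → '#nk#'.
With no groups in the pattern, `findall` gives back each whole match — 3 here.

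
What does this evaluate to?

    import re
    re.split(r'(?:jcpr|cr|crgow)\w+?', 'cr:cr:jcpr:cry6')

['cr:cr:jcpr:', '6']

The string is cut at each match, leaving 2 pieces.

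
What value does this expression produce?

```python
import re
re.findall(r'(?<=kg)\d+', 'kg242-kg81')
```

['242', '81']

The positive lookaround only admits positions where the adjacent text matches; those characters stay outside the span.
Matches: at [2:5] → '242'; at [8:10] → '81'.
`findall` yields the raw match text (2 of them) because the pattern has no groups.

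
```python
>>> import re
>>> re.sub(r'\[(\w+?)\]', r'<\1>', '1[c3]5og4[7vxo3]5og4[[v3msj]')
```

Matches: at [1:5] → '[c3]'; at [9:16] → '[7vxo3]'; at [21:28] → '[v3msj]'.
Each match is replaced using the text its own group 1 captured.

'1<c3>5og4<7vxo3>5og4[<v3msj>'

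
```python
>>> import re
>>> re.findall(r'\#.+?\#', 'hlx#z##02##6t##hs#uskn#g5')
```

Lazy quantifiers expand one character at a time until the remainder of the pattern can match.
Since nothing is captured, `findall` lists the 4 matched substrings directly.

['#z#', '#02#', '#6t#', '#hs#']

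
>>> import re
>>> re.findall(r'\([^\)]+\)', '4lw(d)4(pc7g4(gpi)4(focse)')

With no groups in the pattern, `findall` gives back each whole match — 3 here.

['(d)', '(pc7g4(gpi)', '(focse)']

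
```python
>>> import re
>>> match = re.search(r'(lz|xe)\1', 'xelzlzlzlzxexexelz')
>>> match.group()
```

'lzlz'

After group 1 captures some text, `\1` only succeeds where that same text appears again.
`re.search` tries every starting position until one works.
The match spans [2:6] → 'lzlz'.
Captured: group 1 = 'lz'.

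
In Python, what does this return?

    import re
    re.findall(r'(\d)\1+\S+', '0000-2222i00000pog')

The backreference `\1` re-matches whatever the first group consumed, character for character.
Scanning left to right: at [0:18] match '0000-2222i00000pog', group 1 = '0'.
`findall` collects group 1 from the one match (1 total).

['0']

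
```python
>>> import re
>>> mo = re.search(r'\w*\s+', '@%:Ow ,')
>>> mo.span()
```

(3, 6)

Pattern: zero or more of a word character; then one or more of whitespace.
`search` walks the string left to right and returns the first match it finds.
The match spans [3:6] → 'Ow '.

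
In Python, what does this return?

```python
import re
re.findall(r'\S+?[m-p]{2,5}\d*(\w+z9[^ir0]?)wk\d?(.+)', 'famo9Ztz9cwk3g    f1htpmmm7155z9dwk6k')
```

[('Ztz9c', 'g    f1htpmmm7155z9dwk6k')]

The pattern matches one or more of a non-whitespace character (lazy), then 2 to 5 of a character in [m-p], then zero or more of a digit; then one or more of a word character, then the literal 'z9', then optionally any character except [ir0] (captured); then the literal 'wk', then optionally a digit; then one or more of any character (captured).
Multiple groups make `findall` return tuples — one 2-tuple for the one match.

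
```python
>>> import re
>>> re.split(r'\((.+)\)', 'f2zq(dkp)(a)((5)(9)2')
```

['f2zq', 'dkp)(a)((5)(9', '2']

`re.split` interleaves the captured-group text with the surrounding fragments.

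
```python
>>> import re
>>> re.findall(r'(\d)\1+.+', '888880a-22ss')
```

['8']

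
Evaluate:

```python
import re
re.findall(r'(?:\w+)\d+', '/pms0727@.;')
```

['pms0727']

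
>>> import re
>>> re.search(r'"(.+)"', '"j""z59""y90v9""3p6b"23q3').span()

The match spans [0:21] → '"j""z59""y90v9""3p6b"'.

(0, 21)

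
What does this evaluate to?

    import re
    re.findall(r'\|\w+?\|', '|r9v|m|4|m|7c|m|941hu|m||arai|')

['|r9v|', '|4|', '|7c|', '|941hu|', '|arai|']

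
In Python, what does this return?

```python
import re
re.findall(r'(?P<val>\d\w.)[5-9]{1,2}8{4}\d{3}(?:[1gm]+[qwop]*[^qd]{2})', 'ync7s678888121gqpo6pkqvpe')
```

['7s6']

The pattern matches a digit, then a word character, then any character (captured as 'val'); then 1 to 2 of a character in [5-9], then exactly 4 of the literal '8', then exactly 3 of a digit; then one or more of one of [1gm], then zero or more of one of [qwop], then exactly 2 of any character except [qd] (non-capturing group).
Walking the string: at [3:20] match '7s678888121gqpo6p', group 1 = '7s6'.
Because there's exactly one group, `findall` drops the full match and keeps group 1 from the one hit.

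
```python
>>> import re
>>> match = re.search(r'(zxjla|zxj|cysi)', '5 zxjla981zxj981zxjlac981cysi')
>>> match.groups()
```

`|` is ordered: at each position the engine commits to the first alternative that works.
`re.search` tries every starting position until one works.
The match spans [2:7] → 'zxjla'.
Captured: group 1 = 'zxjla'.

('zxjla',)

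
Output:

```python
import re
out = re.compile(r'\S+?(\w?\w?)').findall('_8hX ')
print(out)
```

['8h', '']

This matches one or more of a non-whitespace character (lazy); then optionally a word character, then optionally a word character (captured).
A `+?`/`*?`/`{m,n}?` starts at its minimum and grows only as far as needed for what follows to match.
Matches: at [0:3] match '_8h', group 1 = '8h'; at [3:4] match 'X', group 1 = ''.
Because there's exactly one group, `findall` drops the full match and keeps group 1 from each hit.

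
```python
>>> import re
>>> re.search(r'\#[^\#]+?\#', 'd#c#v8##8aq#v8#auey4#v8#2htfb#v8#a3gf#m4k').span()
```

`search` walks the string left to right and returns the first match it finds.
The match spans [1:4] → '#c#'.

(1, 4)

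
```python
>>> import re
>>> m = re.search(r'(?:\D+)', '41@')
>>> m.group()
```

Pattern: one or more of a non-digit (non-capturing group).
`search` walks the string left to right and returns the first match it finds.
The match spans [2:3] → '@'.

'@'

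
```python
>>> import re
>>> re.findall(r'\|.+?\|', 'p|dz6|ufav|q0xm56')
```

The `?` after the quantifier makes it lazy — it takes as little as possible before letting the rest of the pattern try.
With no groups in the pattern, `findall` gives back each whole match — 1 here.

['|dz6|']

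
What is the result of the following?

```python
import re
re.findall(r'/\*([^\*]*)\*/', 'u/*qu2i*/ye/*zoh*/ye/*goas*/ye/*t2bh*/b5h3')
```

['qu2i', 'zoh', 'goas', 't2bh']

Scanning left to right: at [1:9] match '/*qu2i*/', group 1 = 'qu2i'; at [11:18] match '/*zoh*/', group 1 = 'zoh'; at [20:28] match '/*goas*/', group 1 = 'goas'; at [30:38] match '/*t2bh*/', group 1 = 't2bh'.
With a single group, `findall` returns only what that group captured — 4 items.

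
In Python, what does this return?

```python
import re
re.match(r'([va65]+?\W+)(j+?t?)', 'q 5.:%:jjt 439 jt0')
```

None

With `match`, the pattern is implicitly anchored at the beginning.
Here position 0 doesn't satisfy it, so the call returns None.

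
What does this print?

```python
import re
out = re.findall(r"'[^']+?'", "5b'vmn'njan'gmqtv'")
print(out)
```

Since nothing is captured, `findall` lists the 2 matched substrings directly.

["'vmn'", "'gmqtv'"]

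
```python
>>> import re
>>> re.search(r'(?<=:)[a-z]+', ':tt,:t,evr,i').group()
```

The positive lookaround only admits positions where the adjacent text matches; those characters stay outside the span.
Unlike `match`, `search` isn't anchored — it looks for the pattern anywhere in the string.
The match spans [1:3] → 'tt'.

'tt'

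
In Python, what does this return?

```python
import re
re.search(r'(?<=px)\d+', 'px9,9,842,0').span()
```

The lookaround is zero-width — it requires the adjacent text to match without consuming it, so the asserted text isn't part of the match.
`re.search` scans for the first position where the pattern succeeds.
The match spans [2:3] → '9'.

(2, 3)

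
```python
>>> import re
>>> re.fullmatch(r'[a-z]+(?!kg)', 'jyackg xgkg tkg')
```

`re.fullmatch` is like wrapping the pattern in `^…$` (in single-line mode).
Here there's no way to consume every character, so the call returns None.

None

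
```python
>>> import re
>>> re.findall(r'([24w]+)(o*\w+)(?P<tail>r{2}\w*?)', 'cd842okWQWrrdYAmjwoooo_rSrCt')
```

[('42', 'okWQW', 'rr')]

The pattern matches one or more of one of [24w] (captured); then zero or more of a literal 'o', then one or more of a word character (captured); then exactly 2 of the literal 'r', then zero or more of a word character (lazy) (captured as 'tail').
`findall` packs the 3 group values into a tuple for every match.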